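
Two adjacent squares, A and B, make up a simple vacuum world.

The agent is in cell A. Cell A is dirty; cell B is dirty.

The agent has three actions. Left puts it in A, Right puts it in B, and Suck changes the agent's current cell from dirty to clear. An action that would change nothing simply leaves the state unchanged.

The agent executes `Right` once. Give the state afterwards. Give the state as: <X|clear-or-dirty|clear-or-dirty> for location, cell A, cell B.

<B|dirty|dirty>

start: <A|dirty|dirty>
t=1 Right ⇒ <B|dirty|dirty>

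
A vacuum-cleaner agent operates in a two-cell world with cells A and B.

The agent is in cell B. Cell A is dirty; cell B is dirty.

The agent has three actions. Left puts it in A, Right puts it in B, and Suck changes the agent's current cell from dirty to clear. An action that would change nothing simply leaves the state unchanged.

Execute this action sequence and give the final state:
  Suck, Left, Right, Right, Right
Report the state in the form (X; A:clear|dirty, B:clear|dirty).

(B; A:dirty, B:clear)

1) do Suck; now (B; A:dirty, B:clear)
2) do Left; now (A; A:dirty, B:clear)
3) do Right; now (B; A:dirty, B:clear)
4) do Right; now (B; A:dirty, B:clear)
5) do Right; now (B; A:dirty, B:clear)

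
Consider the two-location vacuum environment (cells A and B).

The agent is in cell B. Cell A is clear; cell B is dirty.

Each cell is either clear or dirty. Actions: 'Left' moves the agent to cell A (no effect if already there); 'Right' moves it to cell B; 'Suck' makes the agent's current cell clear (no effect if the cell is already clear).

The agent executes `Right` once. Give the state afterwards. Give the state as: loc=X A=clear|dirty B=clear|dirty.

loc=B A=clear B=dirty

start: loc=B A=clear B=dirty
t=1 Right ⇒ loc=B A=clear B=dirty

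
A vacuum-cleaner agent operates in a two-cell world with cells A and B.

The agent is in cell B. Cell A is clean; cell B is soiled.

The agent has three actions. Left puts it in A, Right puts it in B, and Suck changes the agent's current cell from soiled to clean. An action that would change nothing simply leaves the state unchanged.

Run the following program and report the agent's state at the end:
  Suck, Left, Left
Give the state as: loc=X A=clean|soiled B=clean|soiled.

loc=A A=clean B=clean

1) do Suck; now loc=B A=clean B=clean
2) do Left; now loc=A A=clean B=clean
3) do Left; now loc=A A=clean B=clean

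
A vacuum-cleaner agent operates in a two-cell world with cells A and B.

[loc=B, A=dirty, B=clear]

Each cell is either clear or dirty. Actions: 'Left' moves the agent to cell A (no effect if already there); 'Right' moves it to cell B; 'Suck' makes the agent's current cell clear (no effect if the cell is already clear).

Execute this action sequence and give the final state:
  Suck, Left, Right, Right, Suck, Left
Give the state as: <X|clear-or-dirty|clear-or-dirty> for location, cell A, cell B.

t=1 Suck ⇒ <B|dirty|clear>
t=2 Left ⇒ <A|dirty|clear>
t=3 Right ⇒ <B|dirty|clear>
t=4 Right ⇒ <B|dirty|clear>
t=5 Suck ⇒ <B|dirty|clear>
t=6 Left ⇒ <A|dirty|clear>

<A|dirty|clear>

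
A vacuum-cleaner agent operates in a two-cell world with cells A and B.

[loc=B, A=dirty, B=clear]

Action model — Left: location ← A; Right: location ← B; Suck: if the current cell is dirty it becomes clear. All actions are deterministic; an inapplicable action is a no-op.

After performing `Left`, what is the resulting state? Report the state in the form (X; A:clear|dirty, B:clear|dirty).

start: (B; A:dirty, B:clear)
[1] after Left: (A; A:dirty, B:clear)

(A; A:dirty, B:clear)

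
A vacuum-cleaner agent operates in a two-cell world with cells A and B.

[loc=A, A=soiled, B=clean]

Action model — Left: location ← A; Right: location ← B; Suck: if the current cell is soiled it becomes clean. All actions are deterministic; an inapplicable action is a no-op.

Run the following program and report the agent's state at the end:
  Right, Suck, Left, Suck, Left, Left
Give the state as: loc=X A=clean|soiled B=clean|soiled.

[1] after Right: loc=B A=soiled B=clean
[2] after Suck: loc=B A=soiled B=clean
[3] after Left: loc=A A=soiled B=clean
[4] after Suck: loc=A A=clean B=clean
[5] after Left: loc=A A=clean B=clean
[6] after Left: loc=A A=clean B=clean

loc=A A=clean B=clean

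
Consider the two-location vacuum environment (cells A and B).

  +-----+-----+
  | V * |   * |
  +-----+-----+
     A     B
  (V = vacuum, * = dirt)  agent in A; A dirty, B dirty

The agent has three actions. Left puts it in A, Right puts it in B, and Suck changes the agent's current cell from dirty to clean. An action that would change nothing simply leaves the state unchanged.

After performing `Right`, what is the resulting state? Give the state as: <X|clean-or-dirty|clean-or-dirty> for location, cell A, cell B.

<B|dirty|dirty>

start: <A|dirty|dirty>
[1] after Right: <B|dirty|dirty>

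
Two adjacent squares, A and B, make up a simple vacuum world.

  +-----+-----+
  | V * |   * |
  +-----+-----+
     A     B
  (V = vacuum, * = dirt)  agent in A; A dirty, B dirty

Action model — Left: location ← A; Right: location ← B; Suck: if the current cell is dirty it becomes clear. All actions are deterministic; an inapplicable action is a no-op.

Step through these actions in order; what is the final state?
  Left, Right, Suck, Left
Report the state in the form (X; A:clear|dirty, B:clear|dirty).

step 1/4 (Left): (A; A:dirty, B:dirty)
step 2/4 (Right): (B; A:dirty, B:dirty)
step 3/4 (Suck): (B; A:dirty, B:clear)
step 4/4 (Left): (A; A:dirty, B:clear)

(A; A:dirty, B:clear)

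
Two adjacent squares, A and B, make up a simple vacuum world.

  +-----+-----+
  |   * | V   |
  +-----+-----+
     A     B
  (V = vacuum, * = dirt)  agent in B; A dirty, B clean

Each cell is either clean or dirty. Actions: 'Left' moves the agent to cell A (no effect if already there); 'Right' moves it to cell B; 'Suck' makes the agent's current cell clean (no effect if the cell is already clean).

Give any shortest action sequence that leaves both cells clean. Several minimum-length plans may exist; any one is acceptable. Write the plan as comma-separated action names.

1. Left → (A; A:dirty, B:clean)
2. Suck → (A; A:clean, B:clean)
min 2: go A then Suck

Left, Suck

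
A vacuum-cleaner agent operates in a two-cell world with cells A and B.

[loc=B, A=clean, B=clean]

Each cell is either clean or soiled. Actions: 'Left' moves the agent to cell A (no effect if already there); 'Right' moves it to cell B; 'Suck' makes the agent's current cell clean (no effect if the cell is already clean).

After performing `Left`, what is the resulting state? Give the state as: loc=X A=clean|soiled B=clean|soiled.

start: loc=B A=clean B=clean
[1] after Left: loc=A A=clean B=clean

loc=A A=clean B=clean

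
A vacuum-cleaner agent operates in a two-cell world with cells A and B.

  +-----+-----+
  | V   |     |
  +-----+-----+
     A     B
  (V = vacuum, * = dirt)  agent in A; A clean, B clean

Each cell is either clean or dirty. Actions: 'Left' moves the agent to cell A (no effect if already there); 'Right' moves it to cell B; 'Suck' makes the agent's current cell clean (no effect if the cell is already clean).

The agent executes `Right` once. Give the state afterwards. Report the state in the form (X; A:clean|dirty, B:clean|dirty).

(B; A:clean, B:clean)

start: (A; A:clean, B:clean)
1. Right → (B; A:clean, B:clean)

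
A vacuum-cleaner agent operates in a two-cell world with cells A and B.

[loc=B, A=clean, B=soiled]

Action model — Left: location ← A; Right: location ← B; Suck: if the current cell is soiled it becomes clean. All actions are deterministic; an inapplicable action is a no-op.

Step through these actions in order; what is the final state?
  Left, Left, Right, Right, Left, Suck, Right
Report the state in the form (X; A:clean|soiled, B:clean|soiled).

[1] after Left: (A; A:clean, B:soiled)
[2] after Left: (A; A:clean, B:soiled)
[3] after Right: (B; A:clean, B:soiled)
[4] after Right: (B; A:clean, B:soiled)
[5] after Left: (A; A:clean, B:soiled)
[6] after Suck: (A; A:clean, B:soiled)
[7] after Right: (B; A:clean, B:soiled)

(B; A:clean, B:soiled)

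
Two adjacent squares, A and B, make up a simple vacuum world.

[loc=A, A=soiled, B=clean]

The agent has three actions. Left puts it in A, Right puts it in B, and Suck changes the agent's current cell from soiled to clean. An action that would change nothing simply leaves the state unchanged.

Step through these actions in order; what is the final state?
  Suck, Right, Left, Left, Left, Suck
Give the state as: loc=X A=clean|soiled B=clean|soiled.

loc=A A=clean B=clean

1) do Suck; now loc=A A=clean B=clean
2) do Right; now loc=B A=clean B=clean
3) do Left; now loc=A A=clean B=clean
4) do Left; now loc=A A=clean B=clean
5) do Left; now loc=A A=clean B=clean
6) do Suck; now loc=A A=clean B=clean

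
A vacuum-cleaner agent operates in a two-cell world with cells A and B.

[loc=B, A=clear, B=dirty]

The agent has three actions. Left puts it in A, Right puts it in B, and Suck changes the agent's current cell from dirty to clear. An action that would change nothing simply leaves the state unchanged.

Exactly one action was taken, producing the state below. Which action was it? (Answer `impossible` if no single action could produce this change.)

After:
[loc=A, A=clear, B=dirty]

Left

try  Left: in A — A clear, B dirty  ← match
try Right: in B — A clear, B dirty
try  Suck: in B — A clear, B clear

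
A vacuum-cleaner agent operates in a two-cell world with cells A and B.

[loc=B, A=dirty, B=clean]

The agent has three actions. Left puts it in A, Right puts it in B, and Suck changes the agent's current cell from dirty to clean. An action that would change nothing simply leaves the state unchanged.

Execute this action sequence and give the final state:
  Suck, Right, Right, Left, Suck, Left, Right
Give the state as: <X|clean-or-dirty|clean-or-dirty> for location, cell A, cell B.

Suck (#1): <B|dirty|clean>
Right (#2): <B|dirty|clean>
Right (#3): <B|dirty|clean>
Left (#4): <A|dirty|clean>
Suck (#5): <A|clean|clean>
Left (#6): <A|clean|clean>
Right (#7): <B|clean|clean>

<B|clean|clean>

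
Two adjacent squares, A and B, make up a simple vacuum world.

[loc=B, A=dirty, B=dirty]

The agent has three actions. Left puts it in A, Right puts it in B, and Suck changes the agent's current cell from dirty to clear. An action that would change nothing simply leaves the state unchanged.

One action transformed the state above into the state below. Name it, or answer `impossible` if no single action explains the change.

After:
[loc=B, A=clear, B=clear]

try  Left: loc=A A=dirty B=dirty
try Right: loc=B A=dirty B=dirty
try  Suck: loc=B A=dirty B=clear
no single action produces the after-state

impossible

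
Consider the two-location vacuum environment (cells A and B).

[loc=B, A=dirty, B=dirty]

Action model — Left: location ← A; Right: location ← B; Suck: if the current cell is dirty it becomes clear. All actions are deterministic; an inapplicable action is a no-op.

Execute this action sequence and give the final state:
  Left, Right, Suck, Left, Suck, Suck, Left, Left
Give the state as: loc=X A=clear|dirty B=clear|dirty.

loc=A A=clear B=clear

1. Left → loc=A A=dirty B=dirty
2. Right → loc=B A=dirty B=dirty
3. Suck → loc=B A=dirty B=clear
4. Left → loc=A A=dirty B=clear
5. Suck → loc=A A=clear B=clear
6. Suck → loc=A A=clear B=clear
7. Left → loc=A A=clear B=clear
8. Left → loc=A A=clear B=clear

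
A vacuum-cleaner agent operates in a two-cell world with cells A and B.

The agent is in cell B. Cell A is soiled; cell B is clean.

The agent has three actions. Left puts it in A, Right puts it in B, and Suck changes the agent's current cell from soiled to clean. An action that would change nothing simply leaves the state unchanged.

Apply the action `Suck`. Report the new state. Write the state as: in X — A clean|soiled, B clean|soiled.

in B — A soiled, B clean

start: in B — A soiled, B clean
[1] after Suck: in B — A soiled, B clean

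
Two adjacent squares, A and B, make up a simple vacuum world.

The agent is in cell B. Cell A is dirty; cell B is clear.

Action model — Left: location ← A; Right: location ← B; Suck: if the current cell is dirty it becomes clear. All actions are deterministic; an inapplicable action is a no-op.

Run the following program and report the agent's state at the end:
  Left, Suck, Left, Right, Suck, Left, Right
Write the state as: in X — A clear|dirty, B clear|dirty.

Left (#1): in A — A dirty, B clear
Suck (#2): in A — A clear, B clear
Left (#3): in A — A clear, B clear
Right (#4): in B — A clear, B clear
Suck (#5): in B — A clear, B clear
Left (#6): in A — A clear, B clear
Right (#7): in B — A clear, B clear

in B — A clear, B clear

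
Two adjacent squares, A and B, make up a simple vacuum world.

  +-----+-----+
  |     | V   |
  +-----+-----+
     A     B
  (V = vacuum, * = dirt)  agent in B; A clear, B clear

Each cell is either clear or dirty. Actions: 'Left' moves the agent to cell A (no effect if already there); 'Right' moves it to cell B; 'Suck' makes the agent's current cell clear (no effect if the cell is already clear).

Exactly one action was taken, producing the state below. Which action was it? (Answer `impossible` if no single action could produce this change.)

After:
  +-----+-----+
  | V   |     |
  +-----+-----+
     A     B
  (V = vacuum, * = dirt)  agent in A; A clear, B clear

try  Left: <A|clear|clear>  ← match
try Right: <B|clear|clear>
try  Suck: <B|clear|clear>

Left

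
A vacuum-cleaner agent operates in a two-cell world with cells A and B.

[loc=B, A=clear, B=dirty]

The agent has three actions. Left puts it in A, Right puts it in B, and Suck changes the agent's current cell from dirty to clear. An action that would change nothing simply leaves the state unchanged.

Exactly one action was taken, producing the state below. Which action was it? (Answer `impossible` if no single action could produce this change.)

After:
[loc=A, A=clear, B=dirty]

Left

try  Left: in A — A clear, B dirty  ← match
try Right: in B — A clear, B dirty
try  Suck: in B — A clear, B clear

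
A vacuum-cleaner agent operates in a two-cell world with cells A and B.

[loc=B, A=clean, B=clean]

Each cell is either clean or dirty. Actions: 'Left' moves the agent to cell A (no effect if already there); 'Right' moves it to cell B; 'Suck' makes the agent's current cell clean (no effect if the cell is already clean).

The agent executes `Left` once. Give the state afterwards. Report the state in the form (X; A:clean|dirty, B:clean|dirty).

(A; A:clean, B:clean)

start: (B; A:clean, B:clean)
Left (#1): (A; A:clean, B:clean)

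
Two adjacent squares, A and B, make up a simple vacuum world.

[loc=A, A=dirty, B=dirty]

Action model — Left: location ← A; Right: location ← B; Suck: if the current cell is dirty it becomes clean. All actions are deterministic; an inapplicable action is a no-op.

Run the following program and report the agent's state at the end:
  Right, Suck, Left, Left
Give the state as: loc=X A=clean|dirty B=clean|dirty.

step 1/4 (Right): loc=B A=dirty B=dirty
step 2/4 (Suck): loc=B A=dirty B=clean
step 3/4 (Left): loc=A A=dirty B=clean
step 4/4 (Left): loc=A A=dirty B=clean

loc=A A=dirty B=clean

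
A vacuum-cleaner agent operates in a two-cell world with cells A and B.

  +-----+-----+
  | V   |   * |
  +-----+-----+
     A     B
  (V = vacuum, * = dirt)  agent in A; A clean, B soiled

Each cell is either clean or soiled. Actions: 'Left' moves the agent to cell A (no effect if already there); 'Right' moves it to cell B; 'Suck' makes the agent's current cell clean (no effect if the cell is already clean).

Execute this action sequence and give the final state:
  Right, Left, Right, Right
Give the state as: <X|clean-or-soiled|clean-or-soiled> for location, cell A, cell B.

1. Right → <B|clean|soiled>
2. Left → <A|clean|soiled>
3. Right → <B|clean|soiled>
4. Right → <B|clean|soiled>

<B|clean|soiled>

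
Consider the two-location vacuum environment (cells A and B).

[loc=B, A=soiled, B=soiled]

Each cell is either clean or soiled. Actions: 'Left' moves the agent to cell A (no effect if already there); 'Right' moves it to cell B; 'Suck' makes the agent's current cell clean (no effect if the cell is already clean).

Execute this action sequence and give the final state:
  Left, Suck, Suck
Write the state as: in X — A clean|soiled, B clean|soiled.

in A — A clean, B soiled

step 1/3 (Left): in A — A soiled, B soiled
step 2/3 (Suck): in A — A clean, B soiled
step 3/3 (Suck): in A — A clean, B soiled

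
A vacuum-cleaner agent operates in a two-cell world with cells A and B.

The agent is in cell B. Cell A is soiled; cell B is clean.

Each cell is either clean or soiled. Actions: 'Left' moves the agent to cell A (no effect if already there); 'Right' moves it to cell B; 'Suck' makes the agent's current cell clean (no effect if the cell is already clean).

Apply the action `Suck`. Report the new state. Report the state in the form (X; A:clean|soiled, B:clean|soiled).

(B; A:soiled, B:clean)

start: (B; A:soiled, B:clean)
[1] after Suck: (B; A:soiled, B:clean)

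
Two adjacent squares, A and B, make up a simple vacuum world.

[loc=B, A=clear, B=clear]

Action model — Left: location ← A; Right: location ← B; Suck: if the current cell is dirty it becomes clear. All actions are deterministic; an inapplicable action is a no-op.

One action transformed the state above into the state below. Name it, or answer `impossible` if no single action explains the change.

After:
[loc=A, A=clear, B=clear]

Left

try  Left: in A — A clear, B clear  ← match
try Right: in B — A clear, B clear
try  Suck: in B — A clear, B clear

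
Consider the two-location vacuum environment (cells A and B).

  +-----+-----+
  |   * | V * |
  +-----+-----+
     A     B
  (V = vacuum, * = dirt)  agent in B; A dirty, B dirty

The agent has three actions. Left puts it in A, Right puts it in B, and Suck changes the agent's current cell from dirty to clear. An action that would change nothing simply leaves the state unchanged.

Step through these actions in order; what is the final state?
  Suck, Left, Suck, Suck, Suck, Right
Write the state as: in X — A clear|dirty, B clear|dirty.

[1] after Suck: in B — A dirty, B clear
[2] after Left: in A — A dirty, B clear
[3] after Suck: in A — A clear, B clear
[4] after Suck: in A — A clear, B clear
[5] after Suck: in A — A clear, B clear
[6] after Right: in B — A clear, B clear

in B — A clear, B clear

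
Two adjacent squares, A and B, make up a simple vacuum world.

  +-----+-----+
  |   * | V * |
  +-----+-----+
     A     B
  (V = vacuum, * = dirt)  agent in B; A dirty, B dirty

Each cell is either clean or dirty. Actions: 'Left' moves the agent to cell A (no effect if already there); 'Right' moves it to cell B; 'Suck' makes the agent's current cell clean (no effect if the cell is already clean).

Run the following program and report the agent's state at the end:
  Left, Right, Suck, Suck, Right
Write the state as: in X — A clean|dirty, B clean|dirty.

Left (#1): in A — A dirty, B dirty
Right (#2): in B — A dirty, B dirty
Suck (#3): in B — A dirty, B clean
Suck (#4): in B — A dirty, B clean
Right (#5): in B — A dirty, B clean

in B — A dirty, B clean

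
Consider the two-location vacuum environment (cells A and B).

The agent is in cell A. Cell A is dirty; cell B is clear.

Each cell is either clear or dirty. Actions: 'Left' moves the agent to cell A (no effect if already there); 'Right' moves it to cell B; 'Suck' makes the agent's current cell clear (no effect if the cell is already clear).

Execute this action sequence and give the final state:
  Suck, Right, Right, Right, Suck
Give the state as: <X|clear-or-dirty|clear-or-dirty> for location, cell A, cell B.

<B|clear|clear>

step 1/5 (Suck): <A|clear|clear>
step 2/5 (Right): <B|clear|clear>
step 3/5 (Right): <B|clear|clear>
step 4/5 (Right): <B|clear|clear>
step 5/5 (Suck): <B|clear|clear>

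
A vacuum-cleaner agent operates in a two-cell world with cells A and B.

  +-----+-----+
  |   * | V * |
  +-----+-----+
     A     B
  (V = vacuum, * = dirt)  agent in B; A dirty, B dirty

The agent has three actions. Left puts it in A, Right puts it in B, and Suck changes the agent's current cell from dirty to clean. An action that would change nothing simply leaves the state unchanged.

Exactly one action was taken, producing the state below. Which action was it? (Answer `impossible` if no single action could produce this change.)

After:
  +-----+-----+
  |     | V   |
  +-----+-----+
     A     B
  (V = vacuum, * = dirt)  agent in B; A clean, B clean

impossible

try  Left: in A — A dirty, B dirty
try Right: in B — A dirty, B dirty
try  Suck: in B — A dirty, B clean
no single action produces the after-state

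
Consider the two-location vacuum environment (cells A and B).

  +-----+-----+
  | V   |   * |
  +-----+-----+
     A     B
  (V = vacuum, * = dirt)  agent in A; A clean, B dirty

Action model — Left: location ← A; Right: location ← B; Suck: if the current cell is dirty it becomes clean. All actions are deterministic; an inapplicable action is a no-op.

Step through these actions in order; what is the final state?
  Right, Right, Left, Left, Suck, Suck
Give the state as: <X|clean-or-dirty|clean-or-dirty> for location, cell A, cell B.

step 1/6 (Right): <B|clean|dirty>
step 2/6 (Right): <B|clean|dirty>
step 3/6 (Left): <A|clean|dirty>
step 4/6 (Left): <A|clean|dirty>
step 5/6 (Suck): <A|clean|dirty>
step 6/6 (Suck): <A|clean|dirty>

<A|clean|dirty>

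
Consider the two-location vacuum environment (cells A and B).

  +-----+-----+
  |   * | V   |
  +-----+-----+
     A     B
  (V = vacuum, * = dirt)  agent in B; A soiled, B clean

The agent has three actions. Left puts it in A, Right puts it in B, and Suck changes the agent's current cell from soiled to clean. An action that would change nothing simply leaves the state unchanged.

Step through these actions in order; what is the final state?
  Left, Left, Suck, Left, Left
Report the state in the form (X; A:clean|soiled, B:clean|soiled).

(A; A:clean, B:clean)

t=1 Left ⇒ (A; A:soiled, B:clean)
t=2 Left ⇒ (A; A:soiled, B:clean)
t=3 Suck ⇒ (A; A:clean, B:clean)
t=4 Left ⇒ (A; A:clean, B:clean)
t=5 Left ⇒ (A; A:clean, B:clean)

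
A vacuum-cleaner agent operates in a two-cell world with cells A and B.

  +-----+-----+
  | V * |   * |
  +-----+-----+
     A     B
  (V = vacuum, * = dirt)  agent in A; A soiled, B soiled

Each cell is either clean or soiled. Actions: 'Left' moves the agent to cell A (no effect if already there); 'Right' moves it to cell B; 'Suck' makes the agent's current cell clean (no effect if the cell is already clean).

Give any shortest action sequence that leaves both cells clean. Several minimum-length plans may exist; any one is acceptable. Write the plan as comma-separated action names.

Suck, Right, Suck

step 1/3 (Suck): <A|clean|soiled>
step 2/3 (Right): <B|clean|soiled>
step 3/3 (Suck): <B|clean|clean>
min 3: Suck A + move + Suck B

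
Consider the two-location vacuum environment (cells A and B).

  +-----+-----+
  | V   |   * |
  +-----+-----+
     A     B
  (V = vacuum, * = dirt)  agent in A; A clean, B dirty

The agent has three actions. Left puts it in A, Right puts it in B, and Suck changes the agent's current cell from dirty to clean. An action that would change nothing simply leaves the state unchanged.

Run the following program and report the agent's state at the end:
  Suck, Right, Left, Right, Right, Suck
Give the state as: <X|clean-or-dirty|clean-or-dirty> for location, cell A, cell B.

<B|clean|clean>

1. Suck → <A|clean|dirty>
2. Right → <B|clean|dirty>
3. Left → <A|clean|dirty>
4. Right → <B|clean|dirty>
5. Right → <B|clean|dirty>
6. Suck → <B|clean|clean>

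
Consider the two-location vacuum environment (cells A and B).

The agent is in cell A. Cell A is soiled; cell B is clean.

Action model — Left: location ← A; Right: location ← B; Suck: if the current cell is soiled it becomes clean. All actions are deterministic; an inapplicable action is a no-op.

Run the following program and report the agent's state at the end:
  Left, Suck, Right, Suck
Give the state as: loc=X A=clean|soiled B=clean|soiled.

t=1 Left ⇒ loc=A A=soiled B=clean
t=2 Suck ⇒ loc=A A=clean B=clean
t=3 Right ⇒ loc=B A=clean B=clean
t=4 Suck ⇒ loc=B A=clean B=clean

loc=B A=clean B=clean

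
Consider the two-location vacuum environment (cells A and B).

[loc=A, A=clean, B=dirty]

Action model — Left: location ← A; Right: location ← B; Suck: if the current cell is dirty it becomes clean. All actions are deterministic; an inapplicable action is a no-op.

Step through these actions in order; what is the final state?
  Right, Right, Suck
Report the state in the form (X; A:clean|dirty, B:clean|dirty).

1. Right → (B; A:clean, B:dirty)
2. Right → (B; A:clean, B:dirty)
3. Suck → (B; A:clean, B:clean)

(B; A:clean, B:clean)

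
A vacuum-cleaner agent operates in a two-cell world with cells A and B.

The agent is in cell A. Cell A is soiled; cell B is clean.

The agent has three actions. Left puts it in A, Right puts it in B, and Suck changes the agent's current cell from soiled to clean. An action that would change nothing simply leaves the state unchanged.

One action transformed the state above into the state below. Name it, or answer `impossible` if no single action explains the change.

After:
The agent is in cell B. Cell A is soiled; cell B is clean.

Right

try  Left: in A — A soiled, B clean
try Right: in B — A soiled, B clean  ← match
try  Suck: in A — A clean, B clean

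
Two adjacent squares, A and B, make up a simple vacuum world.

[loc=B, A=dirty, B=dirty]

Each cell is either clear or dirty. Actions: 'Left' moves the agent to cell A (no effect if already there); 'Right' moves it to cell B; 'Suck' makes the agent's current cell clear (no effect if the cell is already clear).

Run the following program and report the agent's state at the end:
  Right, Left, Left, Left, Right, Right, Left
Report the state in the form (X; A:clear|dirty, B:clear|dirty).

(A; A:dirty, B:dirty)

1) do Right; now (B; A:dirty, B:dirty)
2) do Left; now (A; A:dirty, B:dirty)
3) do Left; now (A; A:dirty, B:dirty)
4) do Left; now (A; A:dirty, B:dirty)
5) do Right; now (B; A:dirty, B:dirty)
6) do Right; now (B; A:dirty, B:dirty)
7) do Left; now (A; A:dirty, B:dirty)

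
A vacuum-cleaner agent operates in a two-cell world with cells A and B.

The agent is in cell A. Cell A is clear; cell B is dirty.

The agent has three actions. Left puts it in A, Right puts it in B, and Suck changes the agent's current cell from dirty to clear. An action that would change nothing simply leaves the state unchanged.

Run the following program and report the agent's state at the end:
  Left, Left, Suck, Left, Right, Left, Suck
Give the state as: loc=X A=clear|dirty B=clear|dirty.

loc=A A=clear B=dirty

1) do Left; now loc=A A=clear B=dirty
2) do Left; now loc=A A=clear B=dirty
3) do Suck; now loc=A A=clear B=dirty
4) do Left; now loc=A A=clear B=dirty
5) do Right; now loc=B A=clear B=dirty
6) do Left; now loc=A A=clear B=dirty
7) do Suck; now loc=A A=clear B=dirty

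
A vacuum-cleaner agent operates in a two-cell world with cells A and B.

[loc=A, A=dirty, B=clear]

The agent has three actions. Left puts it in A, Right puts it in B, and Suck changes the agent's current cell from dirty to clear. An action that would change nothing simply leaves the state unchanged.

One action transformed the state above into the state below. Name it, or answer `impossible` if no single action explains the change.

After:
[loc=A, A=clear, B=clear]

try  Left: <A|dirty|clear>
try Right: <B|dirty|clear>
try  Suck: <A|clear|clear>  ← match

Suck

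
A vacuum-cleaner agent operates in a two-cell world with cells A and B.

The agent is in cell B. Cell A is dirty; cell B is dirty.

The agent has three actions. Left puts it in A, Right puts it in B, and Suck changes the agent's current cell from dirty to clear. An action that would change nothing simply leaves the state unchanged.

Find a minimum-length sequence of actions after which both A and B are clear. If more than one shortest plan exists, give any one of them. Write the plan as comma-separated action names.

Suck, Left, Suck

1) do Suck; now in B — A dirty, B clear
2) do Left; now in A — A dirty, B clear
3) do Suck; now in A — A clear, B clear
min 3: Suck B + move + Suck A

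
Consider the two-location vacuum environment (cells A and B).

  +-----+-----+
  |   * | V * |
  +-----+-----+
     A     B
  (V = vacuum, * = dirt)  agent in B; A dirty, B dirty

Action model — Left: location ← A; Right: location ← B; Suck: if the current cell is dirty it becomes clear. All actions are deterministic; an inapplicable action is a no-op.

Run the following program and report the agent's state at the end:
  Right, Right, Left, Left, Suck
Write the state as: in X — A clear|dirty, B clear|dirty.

in A — A clear, B dirty

Right (#1): in B — A dirty, B dirty
Right (#2): in B — A dirty, B dirty
Left (#3): in A — A dirty, B dirty
Left (#4): in A — A dirty, B dirty
Suck (#5): in A — A clear, B dirty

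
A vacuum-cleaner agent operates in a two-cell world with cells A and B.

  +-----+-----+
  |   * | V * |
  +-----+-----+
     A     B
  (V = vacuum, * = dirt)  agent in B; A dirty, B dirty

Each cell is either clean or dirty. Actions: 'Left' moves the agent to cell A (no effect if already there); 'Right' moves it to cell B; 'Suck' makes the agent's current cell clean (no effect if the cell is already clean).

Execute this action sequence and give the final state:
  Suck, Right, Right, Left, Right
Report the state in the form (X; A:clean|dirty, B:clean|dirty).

(B; A:dirty, B:clean)

step 1/5 (Suck): (B; A:dirty, B:clean)
step 2/5 (Right): (B; A:dirty, B:clean)
step 3/5 (Right): (B; A:dirty, B:clean)
step 4/5 (Left): (A; A:dirty, B:clean)
step 5/5 (Right): (B; A:dirty, B:clean)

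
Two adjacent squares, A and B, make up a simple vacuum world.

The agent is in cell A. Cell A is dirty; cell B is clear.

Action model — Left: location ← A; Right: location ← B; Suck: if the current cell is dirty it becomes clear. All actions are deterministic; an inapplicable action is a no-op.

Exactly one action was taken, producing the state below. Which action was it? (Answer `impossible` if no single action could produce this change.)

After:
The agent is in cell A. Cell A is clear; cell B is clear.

Suck

try  Left: in A — A dirty, B clear
try Right: in B — A dirty, B clear
try  Suck: in A — A clear, B clear  ← match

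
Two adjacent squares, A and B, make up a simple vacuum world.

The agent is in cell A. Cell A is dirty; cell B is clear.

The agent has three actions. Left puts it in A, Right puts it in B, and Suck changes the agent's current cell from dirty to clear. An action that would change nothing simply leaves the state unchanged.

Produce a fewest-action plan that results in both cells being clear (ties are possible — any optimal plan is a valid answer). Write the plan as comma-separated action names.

[1] after Suck: in A — A clear, B clear
min 1: A is dirty, one Suck

Suck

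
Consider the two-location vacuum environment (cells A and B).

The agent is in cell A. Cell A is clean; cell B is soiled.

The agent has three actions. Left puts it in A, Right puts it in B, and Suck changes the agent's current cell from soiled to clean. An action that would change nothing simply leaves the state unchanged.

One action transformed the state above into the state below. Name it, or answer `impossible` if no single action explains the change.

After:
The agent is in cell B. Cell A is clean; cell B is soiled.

try  Left: loc=A A=clean B=soiled
try Right: loc=B A=clean B=soiled  ← match
try  Suck: loc=A A=clean B=soiled

Right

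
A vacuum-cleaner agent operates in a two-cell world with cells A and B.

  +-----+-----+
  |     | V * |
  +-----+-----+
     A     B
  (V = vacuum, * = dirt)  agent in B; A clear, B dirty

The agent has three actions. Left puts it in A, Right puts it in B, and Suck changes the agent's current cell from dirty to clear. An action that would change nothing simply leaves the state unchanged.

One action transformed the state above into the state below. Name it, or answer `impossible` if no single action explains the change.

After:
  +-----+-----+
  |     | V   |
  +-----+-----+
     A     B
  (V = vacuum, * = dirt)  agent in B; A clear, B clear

try  Left: (A; A:clear, B:dirty)
try Right: (B; A:clear, B:dirty)
try  Suck: (B; A:clear, B:clear)  ← match

Suck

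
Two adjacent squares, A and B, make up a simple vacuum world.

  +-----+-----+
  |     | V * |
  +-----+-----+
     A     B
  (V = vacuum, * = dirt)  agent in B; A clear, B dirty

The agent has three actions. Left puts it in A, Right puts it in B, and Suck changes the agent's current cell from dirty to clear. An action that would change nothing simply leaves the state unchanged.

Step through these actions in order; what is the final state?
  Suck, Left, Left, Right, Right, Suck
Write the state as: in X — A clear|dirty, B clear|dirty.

t=1 Suck ⇒ in B — A clear, B clear
t=2 Left ⇒ in A — A clear, B clear
t=3 Left ⇒ in A — A clear, B clear
t=4 Right ⇒ in B — A clear, B clear
t=5 Right ⇒ in B — A clear, B clear
t=6 Suck ⇒ in B — A clear, B clear

in B — A clear, B clear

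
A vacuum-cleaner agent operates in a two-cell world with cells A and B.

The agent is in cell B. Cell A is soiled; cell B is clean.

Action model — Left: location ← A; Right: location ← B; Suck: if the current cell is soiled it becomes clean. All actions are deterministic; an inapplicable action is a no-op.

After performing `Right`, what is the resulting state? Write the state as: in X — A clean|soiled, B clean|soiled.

start: in B — A soiled, B clean
[1] after Right: in B — A soiled, B clean

in B — A soiled, B clean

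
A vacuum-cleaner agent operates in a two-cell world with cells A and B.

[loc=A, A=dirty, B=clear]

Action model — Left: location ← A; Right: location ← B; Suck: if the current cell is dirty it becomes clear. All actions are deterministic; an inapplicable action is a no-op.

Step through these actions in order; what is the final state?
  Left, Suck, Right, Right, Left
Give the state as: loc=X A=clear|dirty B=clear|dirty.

1) do Left; now loc=A A=dirty B=clear
2) do Suck; now loc=A A=clear B=clear
3) do Right; now loc=B A=clear B=clear
4) do Right; now loc=B A=clear B=clear
5) do Left; now loc=A A=clear B=clear

loc=A A=clear B=clear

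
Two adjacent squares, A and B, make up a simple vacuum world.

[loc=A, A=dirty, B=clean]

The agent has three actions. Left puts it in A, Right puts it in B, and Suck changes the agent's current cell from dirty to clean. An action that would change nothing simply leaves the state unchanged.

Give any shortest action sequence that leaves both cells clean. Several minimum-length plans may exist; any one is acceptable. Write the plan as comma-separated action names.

1) do Suck; now loc=A A=clean B=clean
min 1: A is dirty, one Suck

Suck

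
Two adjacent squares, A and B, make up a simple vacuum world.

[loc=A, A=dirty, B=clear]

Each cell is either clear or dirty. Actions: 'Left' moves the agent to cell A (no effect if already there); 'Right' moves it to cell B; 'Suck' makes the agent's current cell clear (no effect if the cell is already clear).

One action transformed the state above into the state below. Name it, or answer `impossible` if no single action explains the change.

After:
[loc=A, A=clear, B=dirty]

try  Left: in A — A dirty, B clear
try Right: in B — A dirty, B clear
try  Suck: in A — A clear, B clear
no single action produces the after-state

impossible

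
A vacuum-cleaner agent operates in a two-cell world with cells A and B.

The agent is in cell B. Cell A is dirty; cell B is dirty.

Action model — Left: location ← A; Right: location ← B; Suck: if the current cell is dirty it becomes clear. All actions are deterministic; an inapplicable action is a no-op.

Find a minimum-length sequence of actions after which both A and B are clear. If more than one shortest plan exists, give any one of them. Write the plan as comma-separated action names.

Suck, Left, Suck

t=1 Suck ⇒ (B; A:dirty, B:clear)
t=2 Left ⇒ (A; A:dirty, B:clear)
t=3 Suck ⇒ (A; A:clear, B:clear)
min 3: Suck B + move + Suck A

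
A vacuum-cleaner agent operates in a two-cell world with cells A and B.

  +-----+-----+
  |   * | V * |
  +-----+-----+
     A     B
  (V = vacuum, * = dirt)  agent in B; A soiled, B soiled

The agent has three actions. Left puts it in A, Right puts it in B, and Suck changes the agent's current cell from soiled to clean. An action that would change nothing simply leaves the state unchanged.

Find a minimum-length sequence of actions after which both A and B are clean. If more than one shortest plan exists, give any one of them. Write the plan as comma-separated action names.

Suck (#1): in B — A soiled, B clean
Left (#2): in A — A soiled, B clean
Suck (#3): in A — A clean, B clean
min 3: Suck B + move + Suck A

Suck, Left, Suck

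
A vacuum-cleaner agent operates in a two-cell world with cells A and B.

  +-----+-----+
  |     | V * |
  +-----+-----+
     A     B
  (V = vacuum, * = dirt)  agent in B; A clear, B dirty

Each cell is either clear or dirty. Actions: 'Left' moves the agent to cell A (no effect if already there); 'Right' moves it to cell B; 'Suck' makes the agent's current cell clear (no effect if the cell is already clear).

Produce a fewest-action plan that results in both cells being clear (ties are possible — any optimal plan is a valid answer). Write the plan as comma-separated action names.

Suck

[1] after Suck: in B — A clear, B clear
min 1: B is dirty, one Suck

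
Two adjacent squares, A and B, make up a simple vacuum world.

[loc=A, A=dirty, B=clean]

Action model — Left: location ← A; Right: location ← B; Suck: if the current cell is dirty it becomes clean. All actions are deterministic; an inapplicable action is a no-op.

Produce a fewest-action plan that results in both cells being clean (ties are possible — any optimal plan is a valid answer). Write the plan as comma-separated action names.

Suck

t=1 Suck ⇒ loc=A A=clean B=clean
min 1: A is dirty, one Suck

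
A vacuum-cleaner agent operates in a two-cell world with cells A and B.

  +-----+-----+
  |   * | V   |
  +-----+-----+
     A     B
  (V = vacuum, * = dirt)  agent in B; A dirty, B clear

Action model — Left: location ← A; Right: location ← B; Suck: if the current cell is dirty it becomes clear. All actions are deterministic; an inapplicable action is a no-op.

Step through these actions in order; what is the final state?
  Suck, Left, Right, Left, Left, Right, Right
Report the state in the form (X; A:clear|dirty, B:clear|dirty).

(B; A:dirty, B:clear)

1) do Suck; now (B; A:dirty, B:clear)
2) do Left; now (A; A:dirty, B:clear)
3) do Right; now (B; A:dirty, B:clear)
4) do Left; now (A; A:dirty, B:clear)
5) do Left; now (A; A:dirty, B:clear)
6) do Right; now (B; A:dirty, B:clear)
7) do Right; now (B; A:dirty, B:clear)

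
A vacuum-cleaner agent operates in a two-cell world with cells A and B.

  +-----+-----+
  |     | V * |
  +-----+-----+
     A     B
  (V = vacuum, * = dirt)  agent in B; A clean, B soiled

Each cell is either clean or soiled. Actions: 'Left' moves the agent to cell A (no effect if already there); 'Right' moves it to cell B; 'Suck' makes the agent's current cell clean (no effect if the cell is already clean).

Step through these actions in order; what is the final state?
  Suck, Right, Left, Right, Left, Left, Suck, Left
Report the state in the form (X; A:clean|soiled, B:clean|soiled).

t=1 Suck ⇒ (B; A:clean, B:clean)
t=2 Right ⇒ (B; A:clean, B:clean)
t=3 Left ⇒ (A; A:clean, B:clean)
t=4 Right ⇒ (B; A:clean, B:clean)
t=5 Left ⇒ (A; A:clean, B:clean)
t=6 Left ⇒ (A; A:clean, B:clean)
t=7 Suck ⇒ (A; A:clean, B:clean)
t=8 Left ⇒ (A; A:clean, B:clean)

(A; A:clean, B:clean)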